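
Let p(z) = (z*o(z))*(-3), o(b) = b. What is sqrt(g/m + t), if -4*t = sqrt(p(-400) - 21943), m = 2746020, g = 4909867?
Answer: sqrt(3370648244835 - 471289115025*I*sqrt(501943))/1373010 ≈ 9.4583 - 9.3633*I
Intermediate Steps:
p(z) = -3*z**2 (p(z) = (z*z)*(-3) = z**2*(-3) = -3*z**2)
t = -I*sqrt(501943)/4 (t = -sqrt(-3*(-400)**2 - 21943)/4 = -sqrt(-3*160000 - 21943)/4 = -sqrt(-480000 - 21943)/4 = -I*sqrt(501943)/4 ≈ -177.12*I)
sqrt(g/m + t) = sqrt(4909867/2746020 - I*sqrt(501943)/4)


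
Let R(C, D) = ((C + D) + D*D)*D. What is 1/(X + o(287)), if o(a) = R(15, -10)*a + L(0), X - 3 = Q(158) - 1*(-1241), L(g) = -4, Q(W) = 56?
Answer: -1/300054 ≈ -3.3327e-6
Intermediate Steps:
X = 1300 (X = 3 + (56 - 1*(-1241)) = 3 + (56 + 1241) = 3 + 1297 = 1300)
R(C, D) = D*(C + D + D**2) (R(C, D) = ((C + D) + D**2)*D = (C + D + D**2)*D = D*(C + D + D**2))
o(a) = -4 - 1050*a (o(a) = (-10*(15 - 10 + (-10)**2))*a - 4 = (-10*(15 - 10 + 100))*a - 4 = (-10*105)*a - 4 = -1050*a - 4 = -4 - 1050*a)
1/(X + o(287)) = 1/(1300 + (-4 - 1050*287)) = 1/(1300 + (-4 - 301350)) = 1/(1300 - 301354) = 1/(-300054) = -1/300054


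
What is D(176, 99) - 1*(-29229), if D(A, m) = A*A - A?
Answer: 60029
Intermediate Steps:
D(A, m) = A² - A
D(176, 99) - 1*(-29229) = 176*(-1 + 176) - 1*(-29229) = 176*175 + 29229 = 30800 + 29229 = 60029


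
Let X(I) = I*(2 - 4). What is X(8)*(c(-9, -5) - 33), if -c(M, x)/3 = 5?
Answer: 768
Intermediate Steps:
c(M, x) = -15 (c(M, x) = -3*5 = -15)
X(I) = -2*I (X(I) = I*(-2) = -2*I)
X(8)*(c(-9, -5) - 33) = (-2*8)*(-15 - 33) = -16*(-48) = 768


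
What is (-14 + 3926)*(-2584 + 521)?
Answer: -8070456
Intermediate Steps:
(-14 + 3926)*(-2584 + 521) = 3912*(-2063) = -8070456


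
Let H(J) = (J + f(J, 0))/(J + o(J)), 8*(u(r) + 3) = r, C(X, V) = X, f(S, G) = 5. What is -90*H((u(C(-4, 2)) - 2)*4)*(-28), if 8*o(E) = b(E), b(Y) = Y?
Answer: 19040/11 ≈ 1730.9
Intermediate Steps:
u(r) = -3 + r/8
o(E) = E/8
H(J) = 8*(5 + J)/(9*J) (H(J) = (J + 5)/(J + J/8) = (5 + J)/((9*J/8)) = (5 + J)*(8/(9*J)) = 8*(5 + J)/(9*J))
-90*H((u(C(-4, 2)) - 2)*4)*(-28) = -80*(5 + ((-3 + (1/8)*(-4)) - 2)*4)/(((-3 + (1/8)*(-4)) - 2)*4)*(-28) = -80*(5 + ((-3 - 1/2) - 2)*4)/(((-3 - 1/2) - 2)*4)*(-28) = -80*(5 + (-7/2 - 2)*4)/((-7/2 - 2)*4)*(-28) = -80*(5 - 11/2*4)/((-11/2*4))*(-28) = -80*(5 - 22)/(-22)*(-28) = -80*(-1)*(-17)/22*(-28) = -90*68/99*(-28) = -680/11*(-28) = 19040/11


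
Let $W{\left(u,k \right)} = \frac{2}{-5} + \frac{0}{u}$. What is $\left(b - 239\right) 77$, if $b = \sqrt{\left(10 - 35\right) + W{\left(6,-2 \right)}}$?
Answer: $-18403 + \frac{77 i \sqrt{635}}{5} \approx -18403.0 + 388.07 i$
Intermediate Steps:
$W{\left(u,k \right)} = - \frac{2}{5}$ ($W{\left(u,k \right)} = 2 \left(- \frac{1}{5}\right) + 0 = - \frac{2}{5} + 0 = - \frac{2}{5}$)
$b = \frac{i \sqrt{635}}{5}$ ($b = \sqrt{\left(10 - 35\right) - \frac{2}{5}} = \sqrt{-25 - \frac{2}{5}} = \sqrt{- \frac{127}{5}} = \frac{i \sqrt{635}}{5} \approx 5.0398 i$)
$\left(b - 239\right) 77 = \left(\frac{i \sqrt{635}}{5} - 239\right) 77 = \left(-239 + \frac{i \sqrt{635}}{5}\right) 77 = -18403 + \frac{77 i \sqrt{635}}{5}$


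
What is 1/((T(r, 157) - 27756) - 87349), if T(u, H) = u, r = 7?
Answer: -1/115098 ≈ -8.6883e-6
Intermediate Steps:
1/((T(r, 157) - 27756) - 87349) = 1/((7 - 27756) - 87349) = 1/(-27749 - 87349) = 1/(-115098) = -1/115098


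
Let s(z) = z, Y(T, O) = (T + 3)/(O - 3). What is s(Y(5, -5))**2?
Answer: 1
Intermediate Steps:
Y(T, O) = (3 + T)/(-3 + O)
s(Y(5, -5))**2 = ((3 + 5)/(-3 - 5))**2 = (8/(-8))**2 = (-1/8*8)**2 = (-1)**2 = 1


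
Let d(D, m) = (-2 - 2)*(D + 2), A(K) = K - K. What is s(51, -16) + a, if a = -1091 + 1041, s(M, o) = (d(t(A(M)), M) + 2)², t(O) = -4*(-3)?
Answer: 2866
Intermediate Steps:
A(K) = 0
t(O) = 12
d(D, m) = -8 - 4*D (d(D, m) = -4*(2 + D) = -8 - 4*D)
s(M, o) = 2916 (s(M, o) = ((-8 - 4*12) + 2)² = ((-8 - 48) + 2)² = (-56 + 2)² = (-54)² = 2916)
a = -50
s(51, -16) + a = 2916 - 50 = 2866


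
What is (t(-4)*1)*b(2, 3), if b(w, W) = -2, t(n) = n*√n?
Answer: 16*I ≈ 16.0*I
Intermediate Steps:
t(n) = n^(3/2)
(t(-4)*1)*b(2, 3) = ((-4)^(3/2)*1)*(-2) = (-8*I*1)*(-2) = -8*I*(-2) = 16*I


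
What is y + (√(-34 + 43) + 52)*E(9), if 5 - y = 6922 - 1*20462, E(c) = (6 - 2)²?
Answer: 14425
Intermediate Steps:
E(c) = 16 (E(c) = 4² = 16)
y = 13545 (y = 5 - (6922 - 1*20462) = 5 - (6922 - 20462) = 5 - 1*(-13540) = 5 + 13540 = 13545)
y + (√(-34 + 43) + 52)*E(9) = 13545 + (√(-34 + 43) + 52)*16 = 13545 + (√9 + 52)*16 = 13545 + (3 + 52)*16 = 13545 + 55*16 = 13545 + 880 = 14425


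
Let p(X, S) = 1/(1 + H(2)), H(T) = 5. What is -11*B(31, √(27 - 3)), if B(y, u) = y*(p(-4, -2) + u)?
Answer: -341/6 - 682*√6 ≈ -1727.4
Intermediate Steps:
p(X, S) = ⅙ (p(X, S) = 1/(1 + 5) = 1/6 = ⅙)
B(y, u) = y*(⅙ + u)
-11*B(31, √(27 - 3)) = -341*(⅙ + √(27 - 3)) = -341*(⅙ + √24) = -341*(⅙ + 2*√6) = -11*(31/6 + 62*√6) = -341/6 - 682*√6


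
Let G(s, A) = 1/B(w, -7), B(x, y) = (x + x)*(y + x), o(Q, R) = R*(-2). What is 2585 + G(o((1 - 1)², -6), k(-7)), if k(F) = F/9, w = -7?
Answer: 506661/196 ≈ 2585.0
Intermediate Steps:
o(Q, R) = -2*R
B(x, y) = 2*x*(x + y) (B(x, y) = (2*x)*(x + y) = 2*x*(x + y))
k(F) = F/9 (k(F) = F*(⅑) = F/9)
G(s, A) = 1/196 (G(s, A) = 1/(2*(-7)*(-7 - 7)) = 1/(2*(-7)*(-14)) = 1/196)
2585 + G(o((1 - 1)², -6), k(-7)) = 2585 + 1/196 = 506661/196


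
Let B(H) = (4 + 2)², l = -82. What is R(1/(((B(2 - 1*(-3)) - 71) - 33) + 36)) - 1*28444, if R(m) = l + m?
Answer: -912833/32 ≈ -28526.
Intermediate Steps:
B(H) = 36 (B(H) = 6² = 36)
R(m) = -82 + m
R(1/(((B(2 - 1*(-3)) - 71) - 33) + 36)) - 1*28444 = (-82 + 1/(((36 - 71) - 33) + 36)) - 1*28444 = (-82 + 1/((-35 - 33) + 36)) - 28444 = (-82 + 1/(-68 + 36)) - 28444 = (-82 + 1/(-32)) - 28444 = (-82 - 1/32) - 28444 = -2625/32 - 28444 = -912833/32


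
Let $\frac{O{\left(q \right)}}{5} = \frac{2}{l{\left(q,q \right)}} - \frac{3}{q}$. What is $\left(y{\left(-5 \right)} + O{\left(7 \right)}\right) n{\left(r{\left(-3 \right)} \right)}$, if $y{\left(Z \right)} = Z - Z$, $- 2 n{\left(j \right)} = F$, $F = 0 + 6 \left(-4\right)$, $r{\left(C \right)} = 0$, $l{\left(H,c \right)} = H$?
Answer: $- \frac{60}{7} \approx -8.5714$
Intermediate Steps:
$F = -24$ ($F = 0 - 24 = -24$)
$n{\left(j \right)} = 12$ ($n{\left(j \right)} = \left(- \frac{1}{2}\right) \left(-24\right) = 12$)
$y{\left(Z \right)} = 0$
$O{\left(q \right)} = - \frac{5}{q}$ ($O{\left(q \right)} = 5 \left(\frac{2}{q} - \frac{3}{q}\right) = 5 \left(- \frac{1}{q}\right) = - \frac{5}{q}$)
$\left(y{\left(-5 \right)} + O{\left(7 \right)}\right) n{\left(r{\left(-3 \right)} \right)} = \left(0 - \frac{5}{7}\right) 12 = \left(- \frac{5}{7}\right) 12 = - \frac{60}{7}$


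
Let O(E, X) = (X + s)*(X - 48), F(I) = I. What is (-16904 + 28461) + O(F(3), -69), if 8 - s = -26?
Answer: 15652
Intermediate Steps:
s = 34 (s = 8 - 1*(-26) = 8 + 26 = 34)
O(E, X) = (-48 + X)*(34 + X) (O(E, X) = (X + 34)*(X - 48) = (34 + X)*(-48 + X) = (-48 + X)*(34 + X))
(-16904 + 28461) + O(F(3), -69) = (-16904 + 28461) + (-1632 + (-69)**2 - 14*(-69)) = 11557 + (-1632 + 4761 + 966) = 11557 + 4095 = 15652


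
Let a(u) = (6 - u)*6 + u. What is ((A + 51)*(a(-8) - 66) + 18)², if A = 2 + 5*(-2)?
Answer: 200704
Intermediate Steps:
A = -8 (A = 2 - 10 = -8)
a(u) = 36 - 5*u (a(u) = (36 - 6*u) + u = 36 - 5*u)
((A + 51)*(a(-8) - 66) + 18)² = ((-8 + 51)*((36 - 5*(-8)) - 66) + 18)² = (43*((36 + 40) - 66) + 18)² = (43*(76 - 66) + 18)² = (43*10 + 18)² = (430 + 18)² = 448² = 200704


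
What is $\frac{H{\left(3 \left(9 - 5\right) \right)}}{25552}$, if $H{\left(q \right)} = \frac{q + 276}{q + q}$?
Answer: $\frac{3}{6388} \approx 0.00046963$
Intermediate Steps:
$H{\left(q \right)} = \frac{276 + q}{2 q}$
$\frac{H{\left(3 \left(9 - 5\right) \right)}}{25552} = \frac{\frac{1}{2} \frac{1}{3 \left(9 - 5\right)} \left(276 + 3 \left(9 - 5\right)\right)}{25552} = \frac{276 + 3 \cdot 4}{2 \cdot 3 \cdot 4} \cdot \frac{1}{25552} = \frac{276 + 12}{2 \cdot 12} \cdot \frac{1}{25552} = \frac{1}{2} \cdot \frac{1}{12} \cdot 288 \cdot \frac{1}{25552} = 12 \cdot \frac{1}{25552} = \frac{3}{6388}$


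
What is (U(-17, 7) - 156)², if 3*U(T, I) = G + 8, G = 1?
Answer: 23409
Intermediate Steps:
U(T, I) = 3 (U(T, I) = (1 + 8)/3 = (⅓)*9 = 3)
(U(-17, 7) - 156)² = (3 - 156)² = (-153)² = 23409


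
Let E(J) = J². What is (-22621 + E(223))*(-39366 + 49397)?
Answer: 271920348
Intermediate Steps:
(-22621 + E(223))*(-39366 + 49397) = (-22621 + 223²)*(-39366 + 49397) = (-22621 + 49729)*10031 = 27108*10031 = 271920348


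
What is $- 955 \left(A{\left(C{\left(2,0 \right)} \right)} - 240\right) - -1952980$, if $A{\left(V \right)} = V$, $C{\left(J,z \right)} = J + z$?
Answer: $2180270$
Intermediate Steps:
$- 955 \left(A{\left(C{\left(2,0 \right)} \right)} - 240\right) - -1952980 = - 955 \left(\left(2 + 0\right) - 240\right) - -1952980 = - 955 \left(2 - 240\right) + 1952980 = \left(-955\right) \left(-238\right) + 1952980 = 227290 + 1952980 = 2180270$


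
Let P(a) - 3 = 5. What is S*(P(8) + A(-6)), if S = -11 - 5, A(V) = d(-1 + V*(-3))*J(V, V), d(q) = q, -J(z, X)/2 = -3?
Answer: -1760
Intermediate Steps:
J(z, X) = 6 (J(z, X) = -2*(-3) = 6)
P(a) = 8 (P(a) = 3 + 5 = 8)
A(V) = -6 - 18*V (A(V) = (-1 + V*(-3))*6 = (-1 - 3*V)*6 = -6 - 18*V)
S = -16
S*(P(8) + A(-6)) = -16*(8 + (-6 - 18*(-6))) = -16*(8 + (-6 + 108)) = -16*(8 + 102) = -16*110 = -1760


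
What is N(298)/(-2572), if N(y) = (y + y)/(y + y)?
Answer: -1/2572 ≈ -0.00038880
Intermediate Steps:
N(y) = 1 (N(y) = (2*y)/((2*y)) = (2*y)*(1/(2*y)) = 1)
N(298)/(-2572) = 1/(-2572) = 1*(-1/2572) = -1/2572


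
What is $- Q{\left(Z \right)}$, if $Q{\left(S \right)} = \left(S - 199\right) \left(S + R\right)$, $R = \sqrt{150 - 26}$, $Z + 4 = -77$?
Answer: $-22680 + 560 \sqrt{31} \approx -19562.0$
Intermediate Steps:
$Z = -81$ ($Z = -4 - 77 = -81$)
$R = 2 \sqrt{31}$ ($R = \sqrt{124} = 2 \sqrt{31} \approx 11.136$)
$Q{\left(S \right)} = \left(-199 + S\right) \left(S + 2 \sqrt{31}\right)$ ($Q{\left(S \right)} = \left(S - 199\right) \left(S + 2 \sqrt{31}\right) = \left(-199 + S\right) \left(S + 2 \sqrt{31}\right)$)
$- Q{\left(Z \right)} = - (\left(-81\right)^{2} - 398 \sqrt{31} - -16119 + 2 \left(-81\right) \sqrt{31}) = - (6561 - 398 \sqrt{31} + 16119 - 162 \sqrt{31}) = - (22680 - 560 \sqrt{31}) = -22680 + 560 \sqrt{31}$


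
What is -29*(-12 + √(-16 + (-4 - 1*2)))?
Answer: 348 - 29*I*√22 ≈ 348.0 - 136.02*I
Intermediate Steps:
-29*(-12 + √(-16 + (-4 - 1*2))) = -29*(-12 + √(-16 + (-4 - 2))) = -29*(-12 + √(-16 - 6)) = -29*(-12 + √(-22)) = -29*(-12 + I*√22) = 348 - 29*I*√22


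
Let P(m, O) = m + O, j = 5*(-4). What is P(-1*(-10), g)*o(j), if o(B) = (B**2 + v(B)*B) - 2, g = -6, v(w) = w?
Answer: 3192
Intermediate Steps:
j = -20
P(m, O) = O + m
o(B) = -2 + 2*B**2 (o(B) = (B**2 + B*B) - 2 = (B**2 + B**2) - 2 = 2*B**2 - 2 = -2 + 2*B**2)
P(-1*(-10), g)*o(j) = (-6 - 1*(-10))*(-2 + 2*(-20)**2) = (-6 + 10)*(-2 + 2*400) = 4*(-2 + 800) = 4*798 = 3192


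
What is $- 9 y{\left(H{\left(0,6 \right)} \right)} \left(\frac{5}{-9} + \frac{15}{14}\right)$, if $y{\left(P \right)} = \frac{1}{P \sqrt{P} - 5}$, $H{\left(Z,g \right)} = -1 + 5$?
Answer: $- \frac{65}{42} \approx -1.5476$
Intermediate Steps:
$H{\left(Z,g \right)} = 4$
$y{\left(P \right)} = \frac{1}{-5 + P^{\frac{3}{2}}}$ ($y{\left(P \right)} = \frac{1}{P^{\frac{3}{2}} - 5} = \frac{1}{-5 + P^{\frac{3}{2}}}$)
$- 9 y{\left(H{\left(0,6 \right)} \right)} \left(\frac{5}{-9} + \frac{15}{14}\right) = - \frac{9}{-5 + 4^{\frac{3}{2}}} \left(\frac{5}{-9} + \frac{15}{14}\right) = - \frac{9}{-5 + 8} \left(5 \left(- \frac{1}{9}\right) + 15 \cdot \frac{1}{14}\right) = - \frac{9}{3} \left(- \frac{5}{9} + \frac{15}{14}\right) = \left(-9\right) \frac{1}{3} \cdot \frac{65}{126} = \left(-3\right) \frac{65}{126} = - \frac{65}{42}$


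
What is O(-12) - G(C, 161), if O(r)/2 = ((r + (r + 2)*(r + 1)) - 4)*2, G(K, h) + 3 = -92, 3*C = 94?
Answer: 471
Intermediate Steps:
C = 94/3 (C = (⅓)*94 = 94/3 ≈ 31.333)
G(K, h) = -95 (G(K, h) = -3 - 92 = -95)
O(r) = -16 + 4*r + 4*(1 + r)*(2 + r) (O(r) = 2*(((r + (r + 2)*(r + 1)) - 4)*2) = 2*(((r + (2 + r)*(1 + r)) - 4)*2) = 2*(((r + (1 + r)*(2 + r)) - 4)*2) = 2*((-4 + r + (1 + r)*(2 + r))*2) = 2*(-8 + 2*r + 2*(1 + r)*(2 + r)) = -16 + 4*r + 4*(1 + r)*(2 + r))
O(-12) - G(C, 161) = (-8 + 4*(-12)² + 16*(-12)) - 1*(-95) = (-8 + 4*144 - 192) + 95 = (-8 + 576 - 192) + 95 = 376 + 95 = 471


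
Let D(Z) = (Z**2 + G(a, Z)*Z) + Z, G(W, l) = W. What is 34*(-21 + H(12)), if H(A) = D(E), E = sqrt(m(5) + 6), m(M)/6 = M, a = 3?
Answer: 1326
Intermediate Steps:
m(M) = 6*M
E = 6 (E = sqrt(6*5 + 6) = sqrt(30 + 6) = sqrt(36) = 6)
D(Z) = Z**2 + 4*Z (D(Z) = (Z**2 + 3*Z) + Z = Z**2 + 4*Z)
H(A) = 60 (H(A) = 6*(4 + 6) = 6*10 = 60)
34*(-21 + H(12)) = 34*(-21 + 60) = 34*39 = 1326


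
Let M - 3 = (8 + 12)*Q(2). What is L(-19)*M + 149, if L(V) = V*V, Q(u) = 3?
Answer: 22892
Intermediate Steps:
L(V) = V**2
M = 63 (M = 3 + (8 + 12)*3 = 3 + 20*3 = 3 + 60 = 63)
L(-19)*M + 149 = (-19)**2*63 + 149 = 361*63 + 149 = 22743 + 149 = 22892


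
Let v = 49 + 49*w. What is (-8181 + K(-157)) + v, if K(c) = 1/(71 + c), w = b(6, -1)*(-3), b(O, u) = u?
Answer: -686711/86 ≈ -7985.0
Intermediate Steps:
w = 3 (w = -1*(-3) = 3)
v = 196 (v = 49 + 49*3 = 49 + 147 = 196)
(-8181 + K(-157)) + v = (-8181 + 1/(71 - 157)) + 196 = (-8181 + 1/(-86)) + 196 = (-8181 - 1/86) + 196 = -703567/86 + 196 = -686711/86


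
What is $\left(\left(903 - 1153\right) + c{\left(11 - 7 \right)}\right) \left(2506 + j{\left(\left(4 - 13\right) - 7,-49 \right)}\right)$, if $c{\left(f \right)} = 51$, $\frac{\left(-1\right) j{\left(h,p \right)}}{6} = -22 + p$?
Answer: $-583468$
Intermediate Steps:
$j{\left(h,p \right)} = 132 - 6 p$ ($j{\left(h,p \right)} = - 6 \left(-22 + p\right) = 132 - 6 p$)
$\left(\left(903 - 1153\right) + c{\left(11 - 7 \right)}\right) \left(2506 + j{\left(\left(4 - 13\right) - 7,-49 \right)}\right) = \left(\left(903 - 1153\right) + 51\right) \left(2506 + \left(132 - -294\right)\right) = \left(-250 + 51\right) \left(2506 + \left(132 + 294\right)\right) = - 199 \left(2506 + 426\right) = \left(-199\right) 2932 = -583468$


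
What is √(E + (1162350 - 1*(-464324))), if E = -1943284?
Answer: I*√316610 ≈ 562.68*I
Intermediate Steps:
√(E + (1162350 - 1*(-464324))) = √(-1943284 + (1162350 - 1*(-464324))) = √(-1943284 + (1162350 + 464324)) = √(-1943284 + 1626674) = √(-316610) = I*√316610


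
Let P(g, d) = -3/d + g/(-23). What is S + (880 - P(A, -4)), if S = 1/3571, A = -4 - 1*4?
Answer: 288747581/328532 ≈ 878.90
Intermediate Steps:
A = -8 (A = -4 - 4 = -8)
P(g, d) = -3/d - g/23 (P(g, d) = -3/d + g*(-1/23) = -3/d - g/23)
S = 1/3571 ≈ 0.00028003
S + (880 - P(A, -4)) = 1/3571 + (880 - (-3/(-4) - 1/23*(-8))) = 1/3571 + (880 - (-3*(-¼) + 8/23)) = 1/3571 + (880 - (¾ + 8/23)) = 1/3571 + (880 - 1*101/92) = 1/3571 + (880 - 101/92) = 1/3571 + 80859/92 = 288747581/328532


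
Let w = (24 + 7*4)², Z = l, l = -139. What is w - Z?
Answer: 2843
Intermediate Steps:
Z = -139
w = 2704 (w = (24 + 28)² = 52² = 2704)
w - Z = 2704 - 1*(-139) = 2704 + 139 = 2843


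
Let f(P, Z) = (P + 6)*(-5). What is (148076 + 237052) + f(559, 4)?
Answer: 382303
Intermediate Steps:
f(P, Z) = -30 - 5*P (f(P, Z) = (6 + P)*(-5) = -30 - 5*P)
(148076 + 237052) + f(559, 4) = (148076 + 237052) + (-30 - 5*559) = 385128 + (-30 - 2795) = 385128 - 2825 = 382303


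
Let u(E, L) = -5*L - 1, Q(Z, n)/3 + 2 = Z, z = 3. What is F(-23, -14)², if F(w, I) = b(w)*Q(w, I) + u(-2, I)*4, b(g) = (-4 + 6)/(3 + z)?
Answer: 63001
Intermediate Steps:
Q(Z, n) = -6 + 3*Z
b(g) = ⅓ (b(g) = (-4 + 6)/(3 + 3) = 2/6 = 2*(⅙) = ⅓)
u(E, L) = -1 - 5*L
F(w, I) = -6 + w - 20*I (F(w, I) = (-6 + 3*w)/3 + (-1 - 5*I)*4 = (-2 + w) + (-4 - 20*I) = -6 + w - 20*I)
F(-23, -14)² = (-6 - 23 - 20*(-14))² = (-6 - 23 + 280)² = 251² = 63001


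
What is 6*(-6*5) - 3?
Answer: -183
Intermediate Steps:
6*(-6*5) - 3 = 6*(-30) - 3 = -180 - 3 = -183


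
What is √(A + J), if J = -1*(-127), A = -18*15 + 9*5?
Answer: 7*I*√2 ≈ 9.8995*I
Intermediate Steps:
A = -225 (A = -270 + 45 = -225)
J = 127
√(A + J) = √(-225 + 127) = √(-98) = 7*I*√2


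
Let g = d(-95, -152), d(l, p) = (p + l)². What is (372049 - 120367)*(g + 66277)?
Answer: 32035595052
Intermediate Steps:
d(l, p) = (l + p)²
g = 61009 (g = (-95 - 152)² = (-247)² = 61009)
(372049 - 120367)*(g + 66277) = (372049 - 120367)*(61009 + 66277) = 251682*127286 = 32035595052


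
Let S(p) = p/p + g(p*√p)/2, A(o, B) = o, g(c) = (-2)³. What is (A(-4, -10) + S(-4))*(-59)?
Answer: 413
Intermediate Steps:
g(c) = -8
S(p) = -3 (S(p) = p/p - 8/2 = 1 - 8*½ = 1 - 4 = -3)
(A(-4, -10) + S(-4))*(-59) = (-4 - 3)*(-59) = -7*(-59) = 413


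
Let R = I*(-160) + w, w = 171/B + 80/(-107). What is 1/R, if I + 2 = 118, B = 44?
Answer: -4708/87365703 ≈ -5.3888e-5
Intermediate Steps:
I = 116 (I = -2 + 118 = 116)
w = 14777/4708 (w = 171/44 + 80/(-107) = 171*(1/44) + 80*(-1/107) = 171/44 - 80/107 = 14777/4708 ≈ 3.1387)
R = -87365703/4708 (R = 116*(-160) + 14777/4708 = -18560 + 14777/4708 = -87365703/4708 ≈ -18557.)
1/R = 1/(-87365703/4708) = -4708/87365703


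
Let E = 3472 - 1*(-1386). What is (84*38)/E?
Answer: 228/347 ≈ 0.65706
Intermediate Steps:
E = 4858 (E = 3472 + 1386 = 4858)
(84*38)/E = (84*38)/4858 = 3192*(1/4858) = 228/347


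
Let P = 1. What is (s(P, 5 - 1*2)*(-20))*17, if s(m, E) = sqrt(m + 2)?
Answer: -340*sqrt(3) ≈ -588.90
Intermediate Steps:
s(m, E) = sqrt(2 + m)
(s(P, 5 - 1*2)*(-20))*17 = (sqrt(2 + 1)*(-20))*17 = (sqrt(3)*(-20))*17 = -20*sqrt(3)*17 = -340*sqrt(3)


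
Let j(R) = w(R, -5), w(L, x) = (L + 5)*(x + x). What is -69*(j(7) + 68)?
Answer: 3588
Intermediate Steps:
w(L, x) = 2*x*(5 + L) (w(L, x) = (5 + L)*(2*x) = 2*x*(5 + L))
j(R) = -50 - 10*R (j(R) = 2*(-5)*(5 + R) = -50 - 10*R)
-69*(j(7) + 68) = -69*((-50 - 10*7) + 68) = -69*((-50 - 70) + 68) = -69*(-120 + 68) = -69*(-52) = 3588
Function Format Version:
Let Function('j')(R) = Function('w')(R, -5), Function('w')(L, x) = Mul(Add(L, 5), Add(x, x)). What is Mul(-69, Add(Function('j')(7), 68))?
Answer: 3588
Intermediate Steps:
Function('w')(L, x) = Mul(2, x, Add(5, L)) (Function('w')(L, x) = Mul(Add(5, L), Mul(2, x)) = Mul(2, x, Add(5, L)))
Function('j')(R) = Add(-50, Mul(-10, R)) (Function('j')(R) = Mul(2, -5, Add(5, R)) = Add(-50, Mul(-10, R)))
Mul(-69, Add(Function('j')(7), 68)) = Mul(-69, Add(Add(-50, Mul(-10, 7)), 68)) = Mul(-69, Add(Add(-50, -70), 68)) = Mul(-69, Add(-120, 68)) = Mul(-69, -52) = 3588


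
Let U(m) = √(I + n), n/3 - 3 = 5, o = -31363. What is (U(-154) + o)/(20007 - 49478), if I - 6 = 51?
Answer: 31354/29471 ≈ 1.0639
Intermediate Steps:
n = 24 (n = 9 + 3*5 = 9 + 15 = 24)
I = 57 (I = 6 + 51 = 57)
U(m) = 9 (U(m) = √(57 + 24) = √81 = 9)
(U(-154) + o)/(20007 - 49478) = (9 - 31363)/(20007 - 49478) = -31354/(-29471) = -31354*(-1/29471) = 31354/29471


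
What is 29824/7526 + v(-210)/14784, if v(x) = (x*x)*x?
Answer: -206123119/331144 ≈ -622.46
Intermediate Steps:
v(x) = x³ (v(x) = x²*x = x³)
29824/7526 + v(-210)/14784 = 29824/7526 + (-210)³/14784 = 29824*(1/7526) - 9261000*1/14784 = 14912/3763 - 55125/88 = -206123119/331144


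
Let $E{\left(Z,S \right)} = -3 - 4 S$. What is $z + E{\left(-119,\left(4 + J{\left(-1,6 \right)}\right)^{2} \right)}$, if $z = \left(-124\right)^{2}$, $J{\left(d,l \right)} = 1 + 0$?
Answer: $15273$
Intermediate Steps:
$J{\left(d,l \right)} = 1$
$z = 15376$
$z + E{\left(-119,\left(4 + J{\left(-1,6 \right)}\right)^{2} \right)} = 15376 - \left(3 + 4 \left(4 + 1\right)^{2}\right) = 15376 - \left(3 + 4 \cdot 5^{2}\right) = 15376 - 103 = 15273$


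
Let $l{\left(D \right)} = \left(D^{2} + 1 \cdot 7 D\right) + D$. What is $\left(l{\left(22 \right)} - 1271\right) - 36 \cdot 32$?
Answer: $-1763$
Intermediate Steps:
$l{\left(D \right)} = D^{2} + 8 D$ ($l{\left(D \right)} = \left(D^{2} + 7 D\right) + D = D^{2} + 8 D$)
$\left(l{\left(22 \right)} - 1271\right) - 36 \cdot 32 = \left(22 \left(8 + 22\right) - 1271\right) - 36 \cdot 32 = \left(22 \cdot 30 - 1271\right) - 1152 = \left(660 - 1271\right) - 1152 = -611 - 1152 = -1763$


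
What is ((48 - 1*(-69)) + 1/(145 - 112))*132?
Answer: 15448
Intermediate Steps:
((48 - 1*(-69)) + 1/(145 - 112))*132 = ((48 + 69) + 1/33)*132 = (117 + 1/33)*132 = (3862/33)*132 = 15448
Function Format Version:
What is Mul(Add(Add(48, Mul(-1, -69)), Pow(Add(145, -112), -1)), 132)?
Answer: 15448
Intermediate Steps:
Mul(Add(Add(48, Mul(-1, -69)), Pow(Add(145, -112), -1)), 132) = Mul(Add(Add(48, 69), Pow(33, -1)), 132) = Mul(Add(117, Rational(1, 33)), 132) = Mul(Rational(3862, 33), 132) = 15448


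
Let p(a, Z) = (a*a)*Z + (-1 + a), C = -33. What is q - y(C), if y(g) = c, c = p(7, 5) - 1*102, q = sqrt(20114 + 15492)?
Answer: -149 + sqrt(35606) ≈ 39.695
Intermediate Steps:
q = sqrt(35606) ≈ 188.70
p(a, Z) = -1 + a + Z*a**2 (p(a, Z) = a**2*Z + (-1 + a) = Z*a**2 + (-1 + a) = -1 + a + Z*a**2)
c = 149 (c = (-1 + 7 + 5*7**2) - 1*102 = (-1 + 7 + 5*49) - 102 = (-1 + 7 + 245) - 102 = 251 - 102 = 149)
y(g) = 149
q - y(C) = sqrt(35606) - 1*149 = sqrt(35606) - 149 = -149 + sqrt(35606)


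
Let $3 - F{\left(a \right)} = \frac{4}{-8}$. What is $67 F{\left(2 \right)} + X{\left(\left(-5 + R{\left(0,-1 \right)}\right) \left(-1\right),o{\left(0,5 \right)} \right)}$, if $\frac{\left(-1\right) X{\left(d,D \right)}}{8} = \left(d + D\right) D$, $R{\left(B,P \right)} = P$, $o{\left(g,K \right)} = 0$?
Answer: $\frac{469}{2} \approx 234.5$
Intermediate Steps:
$X{\left(d,D \right)} = - 8 D \left(D + d\right)$ ($X{\left(d,D \right)} = - 8 \left(d + D\right) D = - 8 \left(D + d\right) D = - 8 D \left(D + d\right)$)
$F{\left(a \right)} = \frac{7}{2}$ ($F{\left(a \right)} = 3 - \frac{4}{-8} = 3 - 4 \left(- \frac{1}{8}\right) = 3 - - \frac{1}{2} = 3 + \frac{1}{2} = \frac{7}{2}$)
$67 F{\left(2 \right)} + X{\left(\left(-5 + R{\left(0,-1 \right)}\right) \left(-1\right),o{\left(0,5 \right)} \right)} = 67 \cdot \frac{7}{2} - 0 \left(0 + \left(-5 - 1\right) \left(-1\right)\right) = \frac{469}{2} - 0 \left(0 - -6\right) = \frac{469}{2} - 0 \left(0 + 6\right) = \frac{469}{2} - 0 \cdot 6 = \frac{469}{2} + 0 = \frac{469}{2}$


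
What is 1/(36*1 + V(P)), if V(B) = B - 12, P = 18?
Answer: 1/42 ≈ 0.023810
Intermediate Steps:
V(B) = -12 + B
1/(36*1 + V(P)) = 1/(36*1 + (-12 + 18)) = 1/(36 + 6) = 1/42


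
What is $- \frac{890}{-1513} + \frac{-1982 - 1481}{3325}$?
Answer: $- \frac{25621}{56525} \approx -0.45327$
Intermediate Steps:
$- \frac{890}{-1513} + \frac{-1982 - 1481}{3325} = \left(-890\right) \left(- \frac{1}{1513}\right) + \left(-1982 - 1481\right) \frac{1}{3325} = \frac{10}{17} - \frac{3463}{3325} = - \frac{25621}{56525}$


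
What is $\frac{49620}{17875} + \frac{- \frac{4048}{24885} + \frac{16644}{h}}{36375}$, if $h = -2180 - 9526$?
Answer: $\frac{701032009236466}{252542196781875} \approx 2.7759$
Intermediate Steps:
$h = -11706$
$\frac{49620}{17875} + \frac{- \frac{4048}{24885} + \frac{16644}{h}}{36375} = \frac{49620}{17875} + \frac{- \frac{4048}{24885} + \frac{16644}{-11706}}{36375} = 49620 \cdot \frac{1}{17875} + \left(\left(-4048\right) \frac{1}{24885} + 16644 \left(- \frac{1}{11706}\right)\right) \frac{1}{36375} = \frac{9924}{3575} + \left(- \frac{4048}{24885} - \frac{2774}{1951}\right) \frac{1}{36375} = \frac{9924}{3575} - \frac{76928638}{1766029348125} = \frac{701032009236466}{252542196781875}$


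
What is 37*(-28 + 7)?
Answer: -777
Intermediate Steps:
37*(-28 + 7) = 37*(-21) = -777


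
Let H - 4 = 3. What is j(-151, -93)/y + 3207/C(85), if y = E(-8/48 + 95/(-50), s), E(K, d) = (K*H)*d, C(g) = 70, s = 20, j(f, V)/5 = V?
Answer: 6639/140 ≈ 47.421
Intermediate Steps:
H = 7 (H = 4 + 3 = 7)
j(f, V) = 5*V
E(K, d) = 7*K*d (E(K, d) = (K*7)*d = (7*K)*d = 7*K*d)
y = -868/3 (y = 7*(-8/48 + 95/(-50))*20 = 7*(-8*1/48 + 95*(-1/50))*20 = 7*(-1/6 - 19/10)*20 = 7*(-31/15)*20 = -868/3 ≈ -289.33)
j(-151, -93)/y + 3207/C(85) = (5*(-93))/(-868/3) + 3207/70 = -465*(-3/868) + 3207*(1/70) = 45/28 + 3207/70 = 6639/140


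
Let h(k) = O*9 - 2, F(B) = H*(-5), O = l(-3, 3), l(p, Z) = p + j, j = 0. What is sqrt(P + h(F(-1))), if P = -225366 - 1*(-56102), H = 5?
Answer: I*sqrt(169293) ≈ 411.45*I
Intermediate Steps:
l(p, Z) = p (l(p, Z) = p + 0 = p)
O = -3
F(B) = -25 (F(B) = 5*(-5) = -25)
h(k) = -29 (h(k) = -3*9 - 2 = -27 - 2 = -29)
P = -169264 (P = -225366 + 56102 = -169264)
sqrt(P + h(F(-1))) = sqrt(-169264 - 29) = sqrt(-169293) = I*sqrt(169293)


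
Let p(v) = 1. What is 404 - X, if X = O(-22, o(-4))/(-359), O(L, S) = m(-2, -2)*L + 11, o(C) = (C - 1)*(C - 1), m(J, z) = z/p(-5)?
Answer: 145091/359 ≈ 404.15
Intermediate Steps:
m(J, z) = z (m(J, z) = z/1 = z*1 = z)
o(C) = (-1 + C)**2 (o(C) = (-1 + C)*(-1 + C) = (-1 + C)**2)
O(L, S) = 11 - 2*L (O(L, S) = -2*L + 11 = 11 - 2*L)
X = -55/359 (X = (11 - 2*(-22))/(-359) = (11 + 44)*(-1/359) = 55*(-1/359) = -55/359 ≈ -0.15320)
404 - X = 404 - 1*(-55/359) = 404 + 55/359 = 145091/359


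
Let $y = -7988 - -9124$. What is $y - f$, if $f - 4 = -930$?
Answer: $2062$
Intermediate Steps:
$y = 1136$ ($y = -7988 + 9124 = 1136$)
$f = -926$ ($f = 4 - 930 = -926$)
$y - f = 1136 - -926 = 1136 + 926 = 2062$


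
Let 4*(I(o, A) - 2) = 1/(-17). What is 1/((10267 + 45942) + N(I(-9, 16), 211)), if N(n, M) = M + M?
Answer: 1/56631 ≈ 1.7658e-5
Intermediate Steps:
I(o, A) = 135/68 (I(o, A) = 2 + (1/(-17))/4 = 2 + (1*(-1/17))/4 = 2 + (¼)*(-1/17) = 2 - 1/68 = 135/68)
N(n, M) = 2*M
1/((10267 + 45942) + N(I(-9, 16), 211)) = 1/((10267 + 45942) + 2*211) = 1/(56209 + 422) = 1/56631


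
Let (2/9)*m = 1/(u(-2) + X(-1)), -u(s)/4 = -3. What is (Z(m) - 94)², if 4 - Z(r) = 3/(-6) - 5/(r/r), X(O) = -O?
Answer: 28561/4 ≈ 7140.3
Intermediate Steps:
u(s) = 12 (u(s) = -4*(-3) = 12)
m = 9/26 (m = 9/(2*(12 - 1*(-1))) = 9/(2*(12 + 1)) = (9/2)/13 = (9/2)*(1/13) = 9/26 ≈ 0.34615)
Z(r) = 19/2 (Z(r) = 4 - (3/(-6) - 5/(r/r)) = 4 - (3*(-⅙) - 5/1) = 4 - (-½ - 5*1) = 4 - (-½ - 5) = 4 - 1*(-11/2) = 4 + 11/2 = 19/2)
(Z(m) - 94)² = (19/2 - 94)² = (-169/2)² = 28561/4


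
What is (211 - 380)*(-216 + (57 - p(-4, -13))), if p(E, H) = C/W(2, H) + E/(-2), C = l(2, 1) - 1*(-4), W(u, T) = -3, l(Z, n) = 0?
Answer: 80951/3 ≈ 26984.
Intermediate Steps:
C = 4 (C = 0 - 1*(-4) = 0 + 4 = 4)
p(E, H) = -4/3 - E/2 (p(E, H) = 4/(-3) + E/(-2) = 4*(-1/3) + E*(-1/2) = -4/3 - E/2)
(211 - 380)*(-216 + (57 - p(-4, -13))) = (211 - 380)*(-216 + (57 - (-4/3 - 1/2*(-4)))) = -169*(-216 + (57 - (-4/3 + 2))) = -169*(-216 + (57 - 1*2/3)) = -169*(-216 + (57 - 2/3)) = -169*(-216 + 169/3) = -169*(-479/3) = 80951/3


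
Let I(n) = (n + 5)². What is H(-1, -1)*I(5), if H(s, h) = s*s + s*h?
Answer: 200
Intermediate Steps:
H(s, h) = s² + h*s
I(n) = (5 + n)²
H(-1, -1)*I(5) = (-(-1 - 1))*(5 + 5)² = -1*(-2)*10² = 2*100 = 200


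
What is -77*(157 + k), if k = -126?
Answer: -2387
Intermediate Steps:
-77*(157 + k) = -77*(157 - 126) = -77*31 = -2387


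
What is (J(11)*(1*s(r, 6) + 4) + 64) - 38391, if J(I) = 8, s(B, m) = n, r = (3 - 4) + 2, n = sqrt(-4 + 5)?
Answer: -38287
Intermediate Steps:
n = 1 (n = sqrt(1) = 1)
r = 1 (r = -1 + 2 = 1)
s(B, m) = 1
(J(11)*(1*s(r, 6) + 4) + 64) - 38391 = (8*(1*1 + 4) + 64) - 38391 = (8*(1 + 4) + 64) - 38391 = (8*5 + 64) - 38391 = (40 + 64) - 38391 = 104 - 38391 = -38287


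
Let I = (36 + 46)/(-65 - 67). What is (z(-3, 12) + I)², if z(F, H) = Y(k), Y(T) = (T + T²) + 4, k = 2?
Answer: 383161/4356 ≈ 87.962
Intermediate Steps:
Y(T) = 4 + T + T²
z(F, H) = 10 (z(F, H) = 4 + 2 + 2² = 4 + 2 + 4 = 10)
I = -41/66 (I = 82/(-132) = 82*(-1/132) = -41/66 ≈ -0.62121)
(z(-3, 12) + I)² = (10 - 41/66)² = (619/66)² = 383161/4356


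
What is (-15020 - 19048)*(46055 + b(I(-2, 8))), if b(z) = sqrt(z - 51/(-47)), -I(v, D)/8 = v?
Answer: -1569001740 - 34068*sqrt(37741)/47 ≈ -1.5691e+9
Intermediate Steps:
I(v, D) = -8*v
b(z) = sqrt(51/47 + z) (b(z) = sqrt(z - 51*(-1/47)) = sqrt(z + 51/47) = sqrt(51/47 + z))
(-15020 - 19048)*(46055 + b(I(-2, 8))) = (-15020 - 19048)*(46055 + sqrt(2397 + 2209*(-8*(-2)))/47) = -34068*(46055 + sqrt(2397 + 2209*16)/47) = -34068*(46055 + sqrt(2397 + 35344)/47) = -34068*(46055 + sqrt(37741)/47) = -1569001740 - 34068*sqrt(37741)/47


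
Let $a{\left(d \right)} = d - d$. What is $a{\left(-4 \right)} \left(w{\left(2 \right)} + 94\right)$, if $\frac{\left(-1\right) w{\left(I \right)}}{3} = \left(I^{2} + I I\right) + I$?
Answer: $0$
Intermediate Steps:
$w{\left(I \right)} = - 6 I^{2} - 3 I$ ($w{\left(I \right)} = - 3 \left(\left(I^{2} + I I\right) + I\right) = - 3 \left(\left(I^{2} + I^{2}\right) + I\right) = - 3 \left(2 I^{2} + I\right) = - 3 \left(I + 2 I^{2}\right) = - 6 I^{2} - 3 I$)
$a{\left(d \right)} = 0$
$a{\left(-4 \right)} \left(w{\left(2 \right)} + 94\right) = 0 \left(\left(-3\right) 2 \left(1 + 2 \cdot 2\right) + 94\right) = 0 \left(\left(-3\right) 2 \left(1 + 4\right) + 94\right) = 0 \left(\left(-3\right) 2 \cdot 5 + 94\right) = 0 \left(-30 + 94\right) = 0 \cdot 64 = 0$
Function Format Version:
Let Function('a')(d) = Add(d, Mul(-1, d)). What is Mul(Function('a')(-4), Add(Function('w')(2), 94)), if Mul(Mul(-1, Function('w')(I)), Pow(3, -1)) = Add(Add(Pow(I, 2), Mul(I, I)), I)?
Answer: 0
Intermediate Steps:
Function('w')(I) = Add(Mul(-6, Pow(I, 2)), Mul(-3, I)) (Function('w')(I) = Mul(-3, Add(Add(Pow(I, 2), Mul(I, I)), I)) = Mul(-3, Add(Add(Pow(I, 2), Pow(I, 2)), I)) = Mul(-3, Add(Mul(2, Pow(I, 2)), I)) = Mul(-3, Add(I, Mul(2, Pow(I, 2)))) = Add(Mul(-6, Pow(I, 2)), Mul(-3, I)))
Function('a')(d) = 0
Mul(Function('a')(-4), Add(Function('w')(2), 94)) = Mul(0, Add(Mul(-3, 2, Add(1, Mul(2, 2))), 94)) = Mul(0, Add(Mul(-3, 2, Add(1, 4)), 94)) = Mul(0, Add(Mul(-3, 2, 5), 94)) = Mul(0, Add(-30, 94)) = Mul(0, 64) = 0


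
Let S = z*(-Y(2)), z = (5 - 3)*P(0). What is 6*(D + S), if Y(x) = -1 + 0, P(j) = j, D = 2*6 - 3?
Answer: 54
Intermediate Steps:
D = 9 (D = 12 - 3 = 9)
Y(x) = -1
z = 0 (z = (5 - 3)*0 = 2*0 = 0)
S = 0 (S = 0*(-1*(-1)) = 0*1 = 0)
6*(D + S) = 6*(9 + 0) = 6*9 = 54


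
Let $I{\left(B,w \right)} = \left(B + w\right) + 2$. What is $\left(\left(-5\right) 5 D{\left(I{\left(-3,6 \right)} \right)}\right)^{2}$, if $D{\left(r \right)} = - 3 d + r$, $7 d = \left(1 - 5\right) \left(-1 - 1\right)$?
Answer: $\frac{75625}{49} \approx 1543.4$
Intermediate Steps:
$d = \frac{8}{7}$ ($d = \frac{\left(1 - 5\right) \left(-1 - 1\right)}{7} = \frac{\left(-4\right) \left(-2\right)}{7} = \frac{1}{7} \cdot 8 = \frac{8}{7} \approx 1.1429$)
$I{\left(B,w \right)} = 2 + B + w$
$D{\left(r \right)} = - \frac{24}{7} + r$ ($D{\left(r \right)} = \left(-3\right) \frac{8}{7} + r = - \frac{24}{7} + r$)
$\left(\left(-5\right) 5 D{\left(I{\left(-3,6 \right)} \right)}\right)^{2} = \left(\left(-5\right) 5 \left(- \frac{24}{7} + \left(2 - 3 + 6\right)\right)\right)^{2} = \left(- 25 \left(- \frac{24}{7} + 5\right)\right)^{2} = \left(\left(-25\right) \frac{11}{7}\right)^{2} = \left(- \frac{275}{7}\right)^{2} = \frac{75625}{49}$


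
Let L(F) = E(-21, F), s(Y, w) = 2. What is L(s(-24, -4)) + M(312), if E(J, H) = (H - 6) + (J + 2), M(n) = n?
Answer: 289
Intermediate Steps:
E(J, H) = -4 + H + J (E(J, H) = (-6 + H) + (2 + J) = -4 + H + J)
L(F) = -25 + F (L(F) = -4 + F - 21 = -25 + F)
L(s(-24, -4)) + M(312) = (-25 + 2) + 312 = -23 + 312 = 289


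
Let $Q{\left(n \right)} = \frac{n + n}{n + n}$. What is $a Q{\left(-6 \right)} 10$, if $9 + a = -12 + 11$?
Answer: $-100$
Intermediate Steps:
$a = -10$ ($a = -9 + \left(-12 + 11\right) = -9 - 1 = -10$)
$Q{\left(n \right)} = 1$ ($Q{\left(n \right)} = \frac{2 n}{2 n} = 2 n \frac{1}{2 n} = 1$)
$a Q{\left(-6 \right)} 10 = \left(-10\right) 1 \cdot 10 = \left(-10\right) 10 = -100$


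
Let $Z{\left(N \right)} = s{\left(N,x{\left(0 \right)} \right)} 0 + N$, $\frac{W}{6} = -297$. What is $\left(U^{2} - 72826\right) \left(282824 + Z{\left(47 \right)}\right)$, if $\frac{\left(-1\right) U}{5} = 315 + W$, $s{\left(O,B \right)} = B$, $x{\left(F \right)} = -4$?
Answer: $15198488824529$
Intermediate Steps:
$W = -1782$ ($W = 6 \left(-297\right) = -1782$)
$Z{\left(N \right)} = N$ ($Z{\left(N \right)} = \left(-4\right) 0 + N = 0 + N = N$)
$U = 7335$ ($U = - 5 \left(315 - 1782\right) = \left(-5\right) \left(-1467\right) = 7335$)
$\left(U^{2} - 72826\right) \left(282824 + Z{\left(47 \right)}\right) = \left(7335^{2} - 72826\right) \left(282824 + 47\right) = \left(53802225 - 72826\right) 282871 = 53729399 \cdot 282871 = 15198488824529$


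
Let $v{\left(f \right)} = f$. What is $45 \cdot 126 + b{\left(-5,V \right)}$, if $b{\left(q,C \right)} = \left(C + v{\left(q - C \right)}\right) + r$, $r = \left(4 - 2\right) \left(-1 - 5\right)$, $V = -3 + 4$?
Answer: $5653$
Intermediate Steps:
$V = 1$
$r = -12$ ($r = 2 \left(-6\right) = -12$)
$b{\left(q,C \right)} = -12 + q$ ($b{\left(q,C \right)} = \left(C - \left(C - q\right)\right) - 12 = q - 12 = -12 + q$)
$45 \cdot 126 + b{\left(-5,V \right)} = 45 \cdot 126 - 17 = 5670 - 17 = 5653$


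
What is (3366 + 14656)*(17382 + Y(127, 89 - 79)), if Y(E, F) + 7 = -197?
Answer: 309581916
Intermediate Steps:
Y(E, F) = -204 (Y(E, F) = -7 - 197 = -204)
(3366 + 14656)*(17382 + Y(127, 89 - 79)) = (3366 + 14656)*(17382 - 204) = 18022*17178 = 309581916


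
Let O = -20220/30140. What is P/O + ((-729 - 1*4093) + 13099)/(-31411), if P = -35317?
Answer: 1671770458462/31756521 ≈ 52643.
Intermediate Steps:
O = -1011/1507 (O = -20220*1/30140 = -1011/1507 ≈ -0.67087)
P/O + ((-729 - 1*4093) + 13099)/(-31411) = -35317/(-1011/1507) + ((-729 - 1*4093) + 13099)/(-31411) = -35317*(-1507/1011) + ((-729 - 4093) + 13099)*(-1/31411) = 53222719/1011 + (-4822 + 13099)*(-1/31411) = 53222719/1011 + 8277*(-1/31411) = 53222719/1011 - 8277/31411 = 1671770458462/31756521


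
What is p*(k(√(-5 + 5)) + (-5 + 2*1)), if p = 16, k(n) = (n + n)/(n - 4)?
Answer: -48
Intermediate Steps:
k(n) = 2*n/(-4 + n) (k(n) = (2*n)/(-4 + n) = 2*n/(-4 + n))
p*(k(√(-5 + 5)) + (-5 + 2*1)) = 16*(2*√(-5 + 5)/(-4 + √(-5 + 5)) + (-5 + 2*1)) = 16*(2*√0/(-4 + √0) + (-5 + 2)) = 16*(2*0/(-4 + 0) - 3) = 16*(2*0/(-4) - 3) = 16*(2*0*(-¼) - 3) = 16*(0 - 3) = 16*(-3) = -48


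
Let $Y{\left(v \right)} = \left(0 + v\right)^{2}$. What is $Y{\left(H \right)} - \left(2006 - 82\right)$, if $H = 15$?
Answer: $-1699$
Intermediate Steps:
$Y{\left(v \right)} = v^{2}$
$Y{\left(H \right)} - \left(2006 - 82\right) = 15^{2} - \left(2006 - 82\right) = 225 - 1924 = -1699$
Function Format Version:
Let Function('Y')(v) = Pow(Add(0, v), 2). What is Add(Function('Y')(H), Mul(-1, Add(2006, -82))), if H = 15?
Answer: -1699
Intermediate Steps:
Function('Y')(v) = Pow(v, 2)
Add(Function('Y')(H), Mul(-1, Add(2006, -82))) = Add(Pow(15, 2), Mul(-1, Add(2006, -82))) = Add(225, Mul(-1, 1924)) = Add(225, -1924) = -1699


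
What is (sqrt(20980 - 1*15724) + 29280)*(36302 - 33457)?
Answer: 83301600 + 17070*sqrt(146) ≈ 8.3508e+7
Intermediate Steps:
(sqrt(20980 - 1*15724) + 29280)*(36302 - 33457) = (sqrt(20980 - 15724) + 29280)*2845 = (sqrt(5256) + 29280)*2845 = (6*sqrt(146) + 29280)*2845 = (29280 + 6*sqrt(146))*2845 = 83301600 + 17070*sqrt(146)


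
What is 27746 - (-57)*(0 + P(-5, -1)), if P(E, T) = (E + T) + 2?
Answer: 27518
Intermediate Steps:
P(E, T) = 2 + E + T
27746 - (-57)*(0 + P(-5, -1)) = 27746 - (-57)*(0 + (2 - 5 - 1)) = 27746 - (-57)*(0 - 4) = 27746 - (-57)*(-4) = 27746 - 1*228 = 27746 - 228 = 27518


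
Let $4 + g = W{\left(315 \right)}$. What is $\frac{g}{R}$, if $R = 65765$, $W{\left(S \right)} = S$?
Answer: $\frac{311}{65765} \approx 0.004729$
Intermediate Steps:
$g = 311$ ($g = -4 + 315 = 311$)
$\frac{g}{R} = \frac{311}{65765}$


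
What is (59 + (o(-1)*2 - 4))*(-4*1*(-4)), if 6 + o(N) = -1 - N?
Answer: 688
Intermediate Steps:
o(N) = -7 - N (o(N) = -6 + (-1 - N) = -7 - N)
(59 + (o(-1)*2 - 4))*(-4*1*(-4)) = (59 + ((-7 - 1*(-1))*2 - 4))*(-4*1*(-4)) = (59 + ((-7 + 1)*2 - 4))*(-4*(-4)) = (59 + (-6*2 - 4))*16 = (59 + (-12 - 4))*16 = (59 - 16)*16 = 43*16 = 688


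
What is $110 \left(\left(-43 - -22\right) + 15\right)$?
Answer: $-660$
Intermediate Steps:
$110 \left(\left(-43 - -22\right) + 15\right) = 110 \left(\left(-43 + 22\right) + 15\right) = 110 \left(-21 + 15\right) = 110 \left(-6\right) = -660$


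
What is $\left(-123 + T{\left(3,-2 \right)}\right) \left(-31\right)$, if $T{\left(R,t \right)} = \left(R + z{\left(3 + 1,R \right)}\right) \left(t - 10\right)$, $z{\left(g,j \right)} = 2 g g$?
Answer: $16833$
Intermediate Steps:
$z{\left(g,j \right)} = 2 g^{2}$
$T{\left(R,t \right)} = \left(-10 + t\right) \left(32 + R\right)$ ($T{\left(R,t \right)} = \left(R + 2 \left(3 + 1\right)^{2}\right) \left(t - 10\right) = \left(R + 2 \cdot 4^{2}\right) \left(-10 + t\right) = \left(R + 2 \cdot 16\right) \left(-10 + t\right) = \left(R + 32\right) \left(-10 + t\right) = \left(32 + R\right) \left(-10 + t\right) = \left(-10 + t\right) \left(32 + R\right)$)
$\left(-123 + T{\left(3,-2 \right)}\right) \left(-31\right) = \left(-123 + \left(-320 - 30 + 32 \left(-2\right) + 3 \left(-2\right)\right)\right) \left(-31\right) = \left(-123 - 420\right) \left(-31\right) = \left(-543\right) \left(-31\right) = 16833$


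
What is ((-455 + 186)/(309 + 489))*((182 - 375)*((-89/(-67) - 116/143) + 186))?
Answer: 92776769257/7645638 ≈ 12135.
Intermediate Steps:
((-455 + 186)/(309 + 489))*((182 - 375)*((-89/(-67) - 116/143) + 186)) = (-269/798)*(-193*((-89*(-1/67) - 116*1/143) + 186)) = (-269*1/798)*(-193*((89/67 - 116/143) + 186)) = -(-51917)*(4955/9581 + 186)/798 = -(-51917)*1787021/(798*9581) = -269/798*(-344895053/9581) = 92776769257/7645638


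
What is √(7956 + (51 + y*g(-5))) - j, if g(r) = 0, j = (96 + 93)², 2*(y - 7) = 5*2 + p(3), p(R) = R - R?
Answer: -35721 + √8007 ≈ -35632.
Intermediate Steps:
p(R) = 0
y = 12 (y = 7 + (5*2 + 0)/2 = 7 + (10 + 0)/2 = 7 + (½)*10 = 7 + 5 = 12)
j = 35721 (j = 189² = 35721)
√(7956 + (51 + y*g(-5))) - j = √(7956 + (51 + 12*0)) - 1*35721 = √(7956 + (51 + 0)) - 35721 = √(7956 + 51) - 35721 = √8007 - 35721 = -35721 + √8007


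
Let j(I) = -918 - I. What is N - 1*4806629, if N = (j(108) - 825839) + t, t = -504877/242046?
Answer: -1363565193601/242046 ≈ -5.6335e+6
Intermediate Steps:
t = -504877/242046 (t = -504877*1/242046 = -504877/242046 ≈ -2.0859)
N = -200139870667/242046 (N = ((-918 - 1*108) - 825839) - 504877/242046 = ((-918 - 108) - 825839) - 504877/242046 = (-1026 - 825839) - 504877/242046 = -826865 - 504877/242046 = -200139870667/242046 ≈ -8.2687e+5)
N - 1*4806629 = -200139870667/242046 - 1*4806629 = -200139870667/242046 - 4806629 = -1363565193601/242046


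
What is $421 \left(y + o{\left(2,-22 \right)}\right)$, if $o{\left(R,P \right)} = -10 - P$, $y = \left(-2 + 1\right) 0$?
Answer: $5052$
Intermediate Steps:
$y = 0$ ($y = \left(-1\right) 0 = 0$)
$421 \left(y + o{\left(2,-22 \right)}\right) = 421 \left(0 - -12\right) = 421 \left(0 + \left(-10 + 22\right)\right) = 421 \left(0 + 12\right) = 421 \cdot 12 = 5052$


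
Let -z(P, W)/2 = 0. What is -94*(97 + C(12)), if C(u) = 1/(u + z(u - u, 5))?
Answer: -54755/6 ≈ -9125.8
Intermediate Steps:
z(P, W) = 0 (z(P, W) = -2*0 = 0)
C(u) = 1/u (C(u) = 1/(u + 0) = 1/u)
-94*(97 + C(12)) = -94*(97 + 1/12) = -94*1165/12 = -54755/6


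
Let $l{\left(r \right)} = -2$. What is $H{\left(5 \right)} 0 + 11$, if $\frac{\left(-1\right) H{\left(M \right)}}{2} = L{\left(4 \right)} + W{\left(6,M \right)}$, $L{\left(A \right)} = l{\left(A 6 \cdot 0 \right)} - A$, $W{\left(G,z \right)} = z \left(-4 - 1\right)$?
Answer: $11$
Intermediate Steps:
$W{\left(G,z \right)} = - 5 z$ ($W{\left(G,z \right)} = z \left(-5\right) = - 5 z$)
$L{\left(A \right)} = -2 - A$
$H{\left(M \right)} = 12 + 10 M$ ($H{\left(M \right)} = - 2 \left(\left(-2 - 4\right) - 5 M\right) = - 2 \left(-6 - 5 M\right) = 12 + 10 M$)
$H{\left(5 \right)} 0 + 11 = \left(12 + 10 \cdot 5\right) 0 + 11 = \left(12 + 50\right) 0 + 11 = 62 \cdot 0 + 11 = 0 + 11 = 11$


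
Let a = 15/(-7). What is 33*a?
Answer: -495/7 ≈ -70.714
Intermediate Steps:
a = -15/7 (a = 15*(-⅐) = -15/7 ≈ -2.1429)
33*a = 33*(-15/7) = -495/7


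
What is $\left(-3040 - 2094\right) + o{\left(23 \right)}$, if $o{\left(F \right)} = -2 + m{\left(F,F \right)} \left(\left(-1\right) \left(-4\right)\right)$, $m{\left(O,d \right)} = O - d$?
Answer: $-5136$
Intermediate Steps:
$o{\left(F \right)} = -2$ ($o{\left(F \right)} = -2 + \left(F - F\right) \left(\left(-1\right) \left(-4\right)\right) = -2 + 0 \cdot 4 = -2 + 0 = -2$)
$\left(-3040 - 2094\right) + o{\left(23 \right)} = \left(-3040 - 2094\right) - 2 = -5134 - 2 = -5136$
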